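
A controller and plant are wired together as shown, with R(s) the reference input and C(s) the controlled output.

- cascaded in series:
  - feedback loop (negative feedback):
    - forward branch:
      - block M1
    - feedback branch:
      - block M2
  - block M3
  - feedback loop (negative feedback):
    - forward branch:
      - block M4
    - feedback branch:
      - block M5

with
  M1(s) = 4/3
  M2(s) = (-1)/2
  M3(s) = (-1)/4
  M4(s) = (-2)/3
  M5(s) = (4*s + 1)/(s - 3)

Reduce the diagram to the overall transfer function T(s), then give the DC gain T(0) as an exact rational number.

1. reduce the feedback loop with forward M1 and return M2 -> 4
2. collapse the loop (M4 forward, M5 return) -> (2*s - 6)/(5*s + 11)
3. combine [M1/(1+M1*M2)], M3, [M4/(1+M4*M5)] in series -> (6 - 2*s)/(5*s + 11)
That last expression is T(s); at s = 0 only the constant terms survive, so T(0) = 6/11.

Answer: 6/11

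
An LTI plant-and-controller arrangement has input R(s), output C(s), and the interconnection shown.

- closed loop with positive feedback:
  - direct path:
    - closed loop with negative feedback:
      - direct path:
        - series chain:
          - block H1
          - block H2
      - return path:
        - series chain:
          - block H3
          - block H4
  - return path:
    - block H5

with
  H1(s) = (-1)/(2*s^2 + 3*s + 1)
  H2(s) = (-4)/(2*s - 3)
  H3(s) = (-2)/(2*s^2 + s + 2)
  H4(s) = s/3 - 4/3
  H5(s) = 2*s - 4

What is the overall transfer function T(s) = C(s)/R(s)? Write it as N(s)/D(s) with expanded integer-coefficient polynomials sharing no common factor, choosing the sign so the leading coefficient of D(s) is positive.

[1] combine H1, H2 in series = 4/(4*s^3 - 7*s - 3)
[2] multiply H3, H4 (series) = (8 - 2*s)/(6*s^2 + 3*s + 6)
[3] reduce the feedback loop with forward (H1*H2) and return (H3*H4) = (24*s^2 + 12*s + 24)/(24*s^5 + 12*s^4 - 18*s^3 - 39*s^2 - 59*s + 14)
[4] feedback reduction of [(H1*H2)/(1+(H1*H2)*(H3*H4))], H5, which is the overall transfer function T(s) = C(s)/R(s) in lowest terms

Hence the answer: (24*s^2 + 12*s + 24)/(24*s^5 + 12*s^4 - 66*s^3 + 33*s^2 - 59*s + 110)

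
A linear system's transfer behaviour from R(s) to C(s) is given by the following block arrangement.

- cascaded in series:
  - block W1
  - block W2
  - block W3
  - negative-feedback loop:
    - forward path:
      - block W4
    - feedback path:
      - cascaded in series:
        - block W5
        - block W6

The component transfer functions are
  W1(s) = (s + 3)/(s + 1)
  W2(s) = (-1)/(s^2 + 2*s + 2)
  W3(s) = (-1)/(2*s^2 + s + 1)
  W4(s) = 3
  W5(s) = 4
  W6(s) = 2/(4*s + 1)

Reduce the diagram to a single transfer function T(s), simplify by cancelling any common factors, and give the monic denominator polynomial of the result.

[1] series reduction of W5, W6 = 8/(4*s + 1)
[2] collapse the loop (W4 forward, (W5*W6) return) = (12*s + 3)/(4*s + 25)
[3] reduce the series chain W1, W2, W3, [W4/(1+W4*(W5*W6))] = (12*s^2 + 39*s + 9)/(8*s^6 + 78*s^5 + 223*s^4 + 344*s^3 + 299*s^2 + 158*s + 50)
T(s) is the step-3 result (common factors already cancelled). Leading coefficient of the denominator: 8. Divide through by 8 for the monic polynomial.

Hence the answer: s^6 + 39*s^5/4 + 223*s^4/8 + 43*s^3 + 299*s^2/8 + 79*s/4 + 25/4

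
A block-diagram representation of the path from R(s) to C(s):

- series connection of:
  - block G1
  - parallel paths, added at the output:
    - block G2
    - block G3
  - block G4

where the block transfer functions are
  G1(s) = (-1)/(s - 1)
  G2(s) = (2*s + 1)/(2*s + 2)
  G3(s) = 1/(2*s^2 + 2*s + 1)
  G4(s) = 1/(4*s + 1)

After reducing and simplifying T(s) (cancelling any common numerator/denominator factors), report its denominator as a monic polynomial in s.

Reducing step by step:

Step 1 - combine G2, G3 in parallel = (4*s^3 + 6*s^2 + 6*s + 3)/(4*s^3 + 8*s^2 + 6*s + 2)
Step 2 - cascade G1, (G2+G3), G4 = (-4*s^3 - 6*s^2 - 6*s - 3)/(16*s^5 + 20*s^4 - 4*s^3 - 18*s^2 - 12*s - 2)
No further cancellation is possible in the step-2 result, so that is T(s). Its denominator becomes monic after dividing by the leading coefficient 16.

Answer: s^5 + 5*s^4/4 - s^3/4 - 9*s^2/8 - 3*s/4 - 1/8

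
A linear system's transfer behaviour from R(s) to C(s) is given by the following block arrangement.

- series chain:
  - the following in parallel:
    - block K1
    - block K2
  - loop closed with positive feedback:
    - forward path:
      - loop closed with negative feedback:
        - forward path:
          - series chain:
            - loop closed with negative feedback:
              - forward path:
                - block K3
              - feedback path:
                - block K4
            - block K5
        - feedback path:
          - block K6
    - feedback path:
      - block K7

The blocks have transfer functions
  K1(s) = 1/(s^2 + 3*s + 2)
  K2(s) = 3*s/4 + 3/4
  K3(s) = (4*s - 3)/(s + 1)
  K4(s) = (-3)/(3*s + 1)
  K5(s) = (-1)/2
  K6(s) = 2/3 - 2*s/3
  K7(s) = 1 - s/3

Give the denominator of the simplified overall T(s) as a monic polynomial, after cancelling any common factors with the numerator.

First reduce the diagram to T(s).

(1) add K1, K2 (parallel); result (3*s^3 + 12*s^2 + 15*s + 10)/(4*s^2 + 12*s + 8)
(2) feedback reduction of K3, K4; result (12*s^2 - 5*s - 3)/(3*s^2 - 8*s + 10)
(3) series reduction of [K3/(1+K3*K4)], K5; result (-12*s^2 + 5*s + 3)/(6*s^2 - 16*s + 20)
(4) collapse the loop (([K3/(1+K3*K4)]*K5) forward, K6 return); result (-36*s^2 + 15*s + 9)/(24*s^3 - 16*s^2 - 44*s + 66)
(5) feedback reduction of [([K3/(1+K3*K4)]*K5)/(1+([K3/(1+K3*K4)]*K5)*K6)], K7; result (-36*s^2 + 15*s + 9)/(12*s^3 + 25*s^2 - 56*s + 57)
(6) multiply (K1+K2), [[([K3/(1+K3*K4)]*K5)/(1+([K3/(1+K3*K4)]*K5)*K6)]/(1-[([K3/(1+K3*K4)]*K5)/(1+([K3/(1+K3*K4)]*K5)*K6)]*K7)] (series); result (-108*s^5 - 387*s^4 - 333*s^3 - 27*s^2 + 285*s + 90)/(48*s^5 + 244*s^4 + 172*s^3 - 244*s^2 + 236*s + 456)
The result of step 6 is T(s) in lowest terms. Its denominator has leading coefficient 48; dividing the denominator through by 48 makes it monic.

Answer: s^5 + 61*s^4/12 + 43*s^3/12 - 61*s^2/12 + 59*s/12 + 19/2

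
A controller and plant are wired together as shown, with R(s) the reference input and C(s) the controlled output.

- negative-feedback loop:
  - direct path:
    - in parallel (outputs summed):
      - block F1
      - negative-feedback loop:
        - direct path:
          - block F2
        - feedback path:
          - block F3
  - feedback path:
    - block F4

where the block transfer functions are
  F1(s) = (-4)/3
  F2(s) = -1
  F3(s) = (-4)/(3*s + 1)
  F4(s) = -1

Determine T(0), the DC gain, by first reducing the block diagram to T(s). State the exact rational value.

First reduce the diagram to T(s).

1. apply the feedback formula to F2, F3 gives (-3*s - 1)/(3*s + 5)
2. reduce the parallel group F1, [F2/(1+F2*F3)] gives (-21*s - 23)/(9*s + 15)
3. reduce the feedback loop with forward (F1+[F2/(1+F2*F3)]) and return F4 gives (-21*s - 23)/(30*s + 38)
That last expression is T(s); at s = 0 only the constant terms survive, so T(0) = -23/38.

Answer: -23/38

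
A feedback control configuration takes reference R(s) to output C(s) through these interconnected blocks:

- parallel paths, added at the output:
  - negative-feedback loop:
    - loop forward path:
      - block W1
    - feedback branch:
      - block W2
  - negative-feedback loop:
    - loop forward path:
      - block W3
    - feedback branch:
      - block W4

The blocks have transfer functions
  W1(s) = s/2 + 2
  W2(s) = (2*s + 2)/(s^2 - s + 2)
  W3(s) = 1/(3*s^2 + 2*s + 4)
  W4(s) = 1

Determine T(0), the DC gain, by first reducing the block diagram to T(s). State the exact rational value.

First reduce the diagram to T(s).

Step 1 - feedback reduction of W1, W2 gives (s^3 + 3*s^2 - 2*s + 8)/(4*s^2 + 8*s + 12)
Step 2 - apply the feedback formula to W3, W4 gives 1/(3*s^2 + 2*s + 5)
Step 3 - parallel reduction of [W1/(1+W1*W2)], [W3/(1+W3*W4)] gives (3*s^5 + 11*s^4 + 5*s^3 + 39*s^2 + 14*s + 52)/(12*s^4 + 32*s^3 + 72*s^2 + 64*s + 60)
Step 3 gives the overall T(s). Then T(0) = 52/60 = 13/15.

Answer: 13/15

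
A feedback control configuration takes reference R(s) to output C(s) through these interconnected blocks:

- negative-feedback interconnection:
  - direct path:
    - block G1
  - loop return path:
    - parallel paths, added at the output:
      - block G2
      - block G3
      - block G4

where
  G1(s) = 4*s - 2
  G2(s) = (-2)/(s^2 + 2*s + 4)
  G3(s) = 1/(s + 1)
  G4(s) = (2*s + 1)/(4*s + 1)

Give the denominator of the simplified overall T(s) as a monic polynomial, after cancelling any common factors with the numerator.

[1] parallel reduction of G2, G3, G4; result (2*s^4 + 11*s^3 + 16*s^2 + 22*s + 6)/(4*s^4 + 13*s^3 + 27*s^2 + 22*s + 4)
[2] apply the feedback formula to G1, (G2+G3+G4); result (16*s^5 + 44*s^4 + 82*s^3 + 34*s^2 - 28*s - 8)/(8*s^5 + 44*s^4 + 55*s^3 + 83*s^2 + 2*s - 8)
That last expression is T(s), already simplified. Scaling its denominator by 1/8 (the reciprocal of the leading coefficient) yields the monic denominator.

Hence the answer: s^5 + 11*s^4/2 + 55*s^3/8 + 83*s^2/8 + s/4 - 1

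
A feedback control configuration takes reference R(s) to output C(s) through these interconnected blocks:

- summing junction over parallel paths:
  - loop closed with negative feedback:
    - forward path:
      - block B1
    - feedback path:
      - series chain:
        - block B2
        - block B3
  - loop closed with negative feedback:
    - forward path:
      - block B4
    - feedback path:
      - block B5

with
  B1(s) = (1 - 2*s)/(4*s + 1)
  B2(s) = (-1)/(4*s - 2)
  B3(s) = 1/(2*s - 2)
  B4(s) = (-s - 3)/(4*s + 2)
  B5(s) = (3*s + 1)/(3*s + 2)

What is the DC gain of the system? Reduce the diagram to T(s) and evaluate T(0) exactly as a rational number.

Answer: -14/3

Working:
[1] series reduction of B2, B3 gives (-1)/(8*s^2 - 12*s + 4)
[2] collapse the loop (B1 forward, (B2*B3) return) gives (-8*s^2 + 12*s - 4)/(16*s^2 - 12*s - 3)
[3] feedback reduction of B4, B5 gives (-3*s^2 - 11*s - 6)/(9*s^2 + 4*s + 1)
[4] reduce the parallel group [B1/(1+B1*(B2*B3))], [B4/(1+B4*B5)] gives (-120*s^4 - 64*s^3 + 49*s^2 + 101*s + 14)/(144*s^4 - 44*s^3 - 59*s^2 - 24*s - 3)
Evaluating the step-4 result (the overall T(s)) at s = 0 gives T(0) = 14/(-3) = -14/3.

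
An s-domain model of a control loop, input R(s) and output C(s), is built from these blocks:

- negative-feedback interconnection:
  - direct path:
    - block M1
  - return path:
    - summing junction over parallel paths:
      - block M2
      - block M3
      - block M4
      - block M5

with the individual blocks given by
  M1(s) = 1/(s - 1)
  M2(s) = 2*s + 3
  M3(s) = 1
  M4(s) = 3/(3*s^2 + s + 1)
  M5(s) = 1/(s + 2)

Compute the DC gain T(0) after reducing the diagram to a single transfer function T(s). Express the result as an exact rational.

Reducing step by step:

[1] reduce the parallel group M2, M3, M4, M5: (6*s^4 + 26*s^3 + 37*s^2 + 20*s + 15)/(3*s^3 + 7*s^2 + 3*s + 2)
[2] reduce the feedback loop with forward M1 and return (M2+M3+M4+M5): (3*s^3 + 7*s^2 + 3*s + 2)/(9*s^4 + 30*s^3 + 33*s^2 + 19*s + 13)
That last expression is T(s); at s = 0 only the constant terms survive, so T(0) = 2/13.

Answer: 2/13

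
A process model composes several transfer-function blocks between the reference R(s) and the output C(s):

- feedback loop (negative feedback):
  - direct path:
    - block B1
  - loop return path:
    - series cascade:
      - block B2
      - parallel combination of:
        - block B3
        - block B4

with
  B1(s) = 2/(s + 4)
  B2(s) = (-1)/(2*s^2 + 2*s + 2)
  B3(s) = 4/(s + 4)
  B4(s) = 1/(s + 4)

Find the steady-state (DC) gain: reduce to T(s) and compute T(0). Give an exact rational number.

The answer is 8/11.

Reasoning:
1. parallel reduction of B3, B4; result 5/(s + 4)
2. multiply B2, (B3+B4) (series); result (-5)/(2*s^3 + 10*s^2 + 10*s + 8)
3. collapse the loop (B1 forward, (B2*(B3+B4)) return); result (2*s^3 + 10*s^2 + 10*s + 8)/(s^4 + 9*s^3 + 25*s^2 + 24*s + 11)
Evaluating the step-3 result (the overall T(s)) at s = 0 gives T(0) = 8/11.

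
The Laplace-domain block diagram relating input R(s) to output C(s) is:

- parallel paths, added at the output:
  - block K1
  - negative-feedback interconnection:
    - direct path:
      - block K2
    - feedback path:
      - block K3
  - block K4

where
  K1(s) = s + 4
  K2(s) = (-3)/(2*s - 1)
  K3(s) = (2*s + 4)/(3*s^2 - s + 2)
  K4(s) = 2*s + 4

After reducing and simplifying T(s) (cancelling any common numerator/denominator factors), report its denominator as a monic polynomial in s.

First reduce the diagram to T(s).

1. feedback reduction of K2, K3 -> (-9*s^2 + 3*s - 6)/(6*s^3 - 5*s^2 - s - 14)
2. parallel reduction of K1, [K2/(1+K2*K3)], K4 -> (18*s^4 + 33*s^3 - 52*s^2 - 47*s - 118)/(6*s^3 - 5*s^2 - s - 14)
No further cancellation is possible in the step-2 result, so that is T(s). Its denominator becomes monic after dividing by the leading coefficient 6.

Answer: s^3 - 5*s^2/6 - s/6 - 7/3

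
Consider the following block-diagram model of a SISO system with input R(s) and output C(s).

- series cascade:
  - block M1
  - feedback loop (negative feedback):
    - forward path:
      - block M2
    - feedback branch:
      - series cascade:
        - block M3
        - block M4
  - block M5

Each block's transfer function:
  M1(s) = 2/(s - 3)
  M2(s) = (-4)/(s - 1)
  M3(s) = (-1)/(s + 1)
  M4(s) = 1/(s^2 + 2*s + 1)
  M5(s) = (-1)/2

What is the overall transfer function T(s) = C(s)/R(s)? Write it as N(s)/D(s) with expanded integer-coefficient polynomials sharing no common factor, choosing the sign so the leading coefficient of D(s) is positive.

Answer: (4*s^3 + 12*s^2 + 12*s + 4)/(s^5 - s^4 - 6*s^3 - 2*s^2 + 9*s - 9)

Working:
[1] cascade M3, M4 -> (-1)/(s^3 + 3*s^2 + 3*s + 1)
[2] feedback reduction of M2, (M3*M4) -> (-4*s^3 - 12*s^2 - 12*s - 4)/(s^4 + 2*s^3 - 2*s + 3)
[3] cascade M1, [M2/(1+M2*(M3*M4))], M5, which is the overall transfer function T(s) = C(s)/R(s) in lowest terms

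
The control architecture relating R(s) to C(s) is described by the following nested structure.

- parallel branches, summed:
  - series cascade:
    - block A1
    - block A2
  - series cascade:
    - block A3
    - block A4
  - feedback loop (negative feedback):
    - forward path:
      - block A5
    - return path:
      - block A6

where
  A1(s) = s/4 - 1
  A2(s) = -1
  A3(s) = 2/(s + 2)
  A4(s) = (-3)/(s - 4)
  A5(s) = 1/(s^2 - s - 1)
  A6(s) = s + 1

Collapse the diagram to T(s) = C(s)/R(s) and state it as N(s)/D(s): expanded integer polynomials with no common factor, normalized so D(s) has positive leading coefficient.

Answer: (-s^5 + 6*s^4 - 52*s^2 - 8*s - 32)/(4*s^4 - 8*s^3 - 32*s^2)

Working:
Step 1: cascade A1, A2, giving 1 - s/4
Step 2: series reduction of A3, A4, giving (-6)/(s^2 - 2*s - 8)
Step 3: close the feedback loop around A5, A6, giving 1/s^2
Step 4: add (A1*A2), (A3*A4), [A5/(1+A5*A6)] (parallel), which is the overall transfer function T(s) = C(s)/R(s) in lowest terms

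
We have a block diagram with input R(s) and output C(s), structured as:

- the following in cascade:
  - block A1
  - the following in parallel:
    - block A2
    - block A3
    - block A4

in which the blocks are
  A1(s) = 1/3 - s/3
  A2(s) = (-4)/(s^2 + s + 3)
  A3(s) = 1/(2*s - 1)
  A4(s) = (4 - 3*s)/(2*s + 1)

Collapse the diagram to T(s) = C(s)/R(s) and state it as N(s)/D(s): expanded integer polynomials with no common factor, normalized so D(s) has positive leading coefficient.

Step 1 - sum the parallel branches A2, A3, A4: (-6*s^4 + 7*s^3 - 24*s^2 + 36*s - 5)/(4*s^4 + 4*s^3 + 11*s^2 - s - 3)
Step 2 - series reduction of A1, (A2+A3+A4); the result is T(s) itself (integer coefficients, no common factor, positive leading denominator coefficient)

Final answer: (6*s^5 - 13*s^4 + 31*s^3 - 60*s^2 + 41*s - 5)/(12*s^4 + 12*s^3 + 33*s^2 - 3*s - 9)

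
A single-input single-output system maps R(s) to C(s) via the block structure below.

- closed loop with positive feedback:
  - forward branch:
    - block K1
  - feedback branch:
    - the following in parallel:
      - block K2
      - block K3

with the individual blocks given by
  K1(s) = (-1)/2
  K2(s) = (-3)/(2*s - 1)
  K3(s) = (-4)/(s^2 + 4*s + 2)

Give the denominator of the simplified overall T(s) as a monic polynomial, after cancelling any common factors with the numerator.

Reducing step by step:

Step 1. reduce the parallel group K2, K3; result (-3*s^2 - 20*s - 2)/(2*s^3 + 7*s^2 - 2)
Step 2. collapse the loop (K1 forward, (K2+K3) return); result (-2*s^3 - 7*s^2 + 2)/(4*s^3 + 11*s^2 - 20*s - 6)
No further cancellation is possible in the step-2 result, so that is T(s). Its denominator becomes monic after dividing by the leading coefficient 4.

Answer: s^3 + 11*s^2/4 - 5*s - 3/2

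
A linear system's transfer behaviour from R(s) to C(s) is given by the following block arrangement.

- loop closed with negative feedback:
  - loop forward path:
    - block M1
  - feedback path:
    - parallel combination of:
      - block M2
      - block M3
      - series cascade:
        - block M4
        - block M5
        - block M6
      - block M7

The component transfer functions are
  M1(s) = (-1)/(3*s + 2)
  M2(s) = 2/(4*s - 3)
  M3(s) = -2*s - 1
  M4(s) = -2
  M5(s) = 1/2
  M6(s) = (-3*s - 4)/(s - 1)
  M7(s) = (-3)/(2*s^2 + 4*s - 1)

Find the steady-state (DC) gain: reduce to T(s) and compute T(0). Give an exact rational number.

First reduce the diagram to T(s).

Step 1 - series reduction of M4, M5, M6 gives (3*s + 4)/(s - 1)
Step 2 - sum the parallel branches M2, M3, (M4*M5*M6), M7 gives (-16*s^5 + 12*s^4 + 116*s^3 - 28*s^2 - 57*s + 8)/(8*s^4 + 2*s^3 - 26*s^2 + 19*s - 3)
Step 3 - feedback reduction of M1, (M2+M3+(M4*M5*M6)+M7) gives (-8*s^4 - 2*s^3 + 26*s^2 - 19*s + 3)/(40*s^5 + 10*s^4 - 190*s^3 + 33*s^2 + 86*s - 14)
Evaluating the step-3 result (the overall T(s)) at s = 0 gives T(0) = 3/(-14) = -3/14.

Answer: -3/14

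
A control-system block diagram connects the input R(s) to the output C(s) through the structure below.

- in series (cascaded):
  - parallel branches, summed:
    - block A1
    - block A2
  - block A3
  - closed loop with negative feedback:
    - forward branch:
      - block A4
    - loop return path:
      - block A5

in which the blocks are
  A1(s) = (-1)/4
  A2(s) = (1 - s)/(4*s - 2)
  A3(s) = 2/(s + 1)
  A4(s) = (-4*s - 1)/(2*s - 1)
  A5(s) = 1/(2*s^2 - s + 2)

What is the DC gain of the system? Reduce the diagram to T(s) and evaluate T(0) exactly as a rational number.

Reducing step by step:

[1] combine A1, A2 in parallel -> (3 - 4*s)/(8*s - 4)
[2] reduce the feedback loop with forward A4 and return A5 -> (-8*s^3 + 2*s^2 - 7*s - 2)/(4*s^3 - 4*s^2 + s - 3)
[3] reduce the series chain (A1+A2), A3, [A4/(1+A4*A5)] -> (32*s^4 - 32*s^3 + 34*s^2 - 13*s - 6)/(16*s^5 - 8*s^4 - 12*s^3 - 2*s^2 - 8*s + 6)
Step 3 gives the overall T(s). Then T(0) = -6/6 = -1.

Answer: -1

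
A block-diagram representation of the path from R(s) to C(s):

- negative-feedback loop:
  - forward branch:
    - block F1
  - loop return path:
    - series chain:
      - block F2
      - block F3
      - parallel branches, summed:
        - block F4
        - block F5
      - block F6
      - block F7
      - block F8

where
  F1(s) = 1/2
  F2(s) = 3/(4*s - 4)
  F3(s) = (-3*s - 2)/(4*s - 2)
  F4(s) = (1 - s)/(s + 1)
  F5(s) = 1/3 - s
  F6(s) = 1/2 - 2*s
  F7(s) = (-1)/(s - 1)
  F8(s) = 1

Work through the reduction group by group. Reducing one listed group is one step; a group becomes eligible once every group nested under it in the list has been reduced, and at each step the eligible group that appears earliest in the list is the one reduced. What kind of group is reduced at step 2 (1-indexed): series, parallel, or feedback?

(1) combine F4, F5 in parallel
(2) cascade F2, F3, (F4+F5), F6, F7, F8
(3) close the feedback loop around F1, (F2*F3*(F4+F5)*F6*F7*F8)
Step 2: series.

Final answer: series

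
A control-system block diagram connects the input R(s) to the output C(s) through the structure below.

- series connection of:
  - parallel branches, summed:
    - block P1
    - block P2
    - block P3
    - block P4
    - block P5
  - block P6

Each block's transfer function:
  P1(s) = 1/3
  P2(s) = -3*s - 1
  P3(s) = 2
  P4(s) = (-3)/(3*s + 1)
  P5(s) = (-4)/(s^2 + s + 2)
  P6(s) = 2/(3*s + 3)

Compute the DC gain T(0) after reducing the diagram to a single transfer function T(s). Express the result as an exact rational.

The answer is -22/9.

Reasoning:
Step 1. combine P1, P2, P3, P4, P5 in parallel; result (-27*s^4 - 24*s^3 - 56*s^2 - 35*s - 22)/(9*s^3 + 12*s^2 + 21*s + 6)
Step 2. multiply (P1+P2+P3+P4+P5), P6 (series); result (-54*s^4 - 48*s^3 - 112*s^2 - 70*s - 44)/(27*s^4 + 63*s^3 + 99*s^2 + 81*s + 18)
That last expression is T(s); at s = 0 only the constant terms survive, so T(0) = -44/18 = -22/9.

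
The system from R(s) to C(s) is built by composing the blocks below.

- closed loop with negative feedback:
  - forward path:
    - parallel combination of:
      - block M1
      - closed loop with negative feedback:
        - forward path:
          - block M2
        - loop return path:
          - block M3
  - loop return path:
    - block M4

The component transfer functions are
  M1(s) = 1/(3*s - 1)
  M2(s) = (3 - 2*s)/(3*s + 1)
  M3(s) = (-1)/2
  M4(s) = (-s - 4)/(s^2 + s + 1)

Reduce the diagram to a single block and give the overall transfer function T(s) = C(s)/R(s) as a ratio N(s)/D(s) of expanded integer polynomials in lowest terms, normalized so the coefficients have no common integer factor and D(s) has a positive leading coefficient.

Step 1. reduce the feedback loop with forward M2 and return M3: (6 - 4*s)/(8*s - 1)
Step 2. sum the parallel branches M1, [M2/(1+M2*M3)]: (-12*s^2 + 30*s - 7)/(24*s^2 - 11*s + 1)
Step 3. feedback reduction of (M1+[M2/(1+M2*M3)]), M4: this yields T(s), and no further normalization is needed

Answer: (-12*s^4 + 18*s^3 + 11*s^2 + 23*s - 7)/(24*s^4 + 25*s^3 + 32*s^2 - 123*s + 29)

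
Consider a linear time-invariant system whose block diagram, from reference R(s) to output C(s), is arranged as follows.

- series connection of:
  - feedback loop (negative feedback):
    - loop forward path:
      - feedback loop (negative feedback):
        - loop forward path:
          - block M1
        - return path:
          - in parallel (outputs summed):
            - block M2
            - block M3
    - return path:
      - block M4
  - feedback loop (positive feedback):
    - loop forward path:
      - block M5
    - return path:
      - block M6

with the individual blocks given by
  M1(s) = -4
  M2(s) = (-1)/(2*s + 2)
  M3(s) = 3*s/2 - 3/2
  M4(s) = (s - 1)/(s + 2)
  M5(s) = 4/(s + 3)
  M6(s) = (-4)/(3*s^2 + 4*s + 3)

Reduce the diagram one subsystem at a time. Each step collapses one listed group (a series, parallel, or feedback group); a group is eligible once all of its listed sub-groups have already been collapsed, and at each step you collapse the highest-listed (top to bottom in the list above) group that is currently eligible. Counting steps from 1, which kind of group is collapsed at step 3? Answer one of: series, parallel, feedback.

Step 1. parallel reduction of M2, M3
Step 2. feedback reduction of M1, (M2+M3)
Step 3. close the feedback loop around [M1/(1+M1*(M2+M3))], M4
Step 4. apply the feedback formula to M5, M6
Step 5. series reduction of [[M1/(1+M1*(M2+M3))]/(1+[M1/(1+M1*(M2+M3))]*M4)], [M5/(1-M5*M6)]
The group at step 3 is a feedback group.

Final answer: feedback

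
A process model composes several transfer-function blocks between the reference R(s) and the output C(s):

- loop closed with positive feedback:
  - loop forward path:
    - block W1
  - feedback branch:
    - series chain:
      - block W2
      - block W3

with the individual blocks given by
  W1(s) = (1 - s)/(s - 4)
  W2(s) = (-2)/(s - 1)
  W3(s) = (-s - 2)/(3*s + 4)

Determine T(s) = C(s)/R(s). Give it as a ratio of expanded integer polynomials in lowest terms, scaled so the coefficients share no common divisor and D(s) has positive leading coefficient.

(1) cascade W2, W3 -> (2*s + 4)/(3*s^2 + s - 4)
(2) close the feedback loop around W1, (W2*W3): this yields T(s), and no further normalization is needed

Therefore the answer is (-3*s^2 - s + 4)/(3*s^2 - 6*s - 12).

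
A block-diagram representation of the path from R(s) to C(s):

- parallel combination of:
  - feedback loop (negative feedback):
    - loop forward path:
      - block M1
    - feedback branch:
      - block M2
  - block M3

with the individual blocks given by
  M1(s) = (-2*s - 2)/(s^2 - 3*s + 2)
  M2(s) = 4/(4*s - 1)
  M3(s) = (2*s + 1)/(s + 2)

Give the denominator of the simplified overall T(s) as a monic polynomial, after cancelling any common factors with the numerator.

First reduce the diagram to T(s).

(1) apply the feedback formula to M1, M2; result (-8*s^2 - 6*s + 2)/(4*s^3 - 13*s^2 + 3*s - 10)
(2) parallel reduction of [M1/(1+M1*M2)], M3; result (8*s^4 - 30*s^3 - 29*s^2 - 27*s - 6)/(4*s^4 - 5*s^3 - 23*s^2 - 4*s - 20)
No further cancellation is possible in the step-2 result, so that is T(s). Its denominator becomes monic after dividing by the leading coefficient 4.

Answer: s^4 - 5*s^3/4 - 23*s^2/4 - s - 5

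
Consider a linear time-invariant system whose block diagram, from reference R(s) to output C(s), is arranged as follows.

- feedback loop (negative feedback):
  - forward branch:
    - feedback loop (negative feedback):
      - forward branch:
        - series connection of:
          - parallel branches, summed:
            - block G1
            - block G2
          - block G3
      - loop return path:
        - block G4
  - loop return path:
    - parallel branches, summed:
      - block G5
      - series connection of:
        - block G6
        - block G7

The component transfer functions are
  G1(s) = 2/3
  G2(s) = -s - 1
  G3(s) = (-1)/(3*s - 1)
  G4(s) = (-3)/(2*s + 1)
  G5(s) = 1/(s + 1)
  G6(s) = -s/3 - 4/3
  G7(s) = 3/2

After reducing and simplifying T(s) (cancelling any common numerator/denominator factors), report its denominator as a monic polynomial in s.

[1] combine G1, G2 in parallel = -s - 1/3
[2] cascade (G1+G2), G3 = (3*s + 1)/(9*s - 3)
[3] reduce the feedback loop with forward ((G1+G2)*G3) and return G4 = (6*s^2 + 5*s + 1)/(18*s^2 - 6*s - 6)
[4] reduce the series chain G6, G7 = -s/2 - 2
[5] add G5, (G6*G7) (parallel) = (-s^2 - 5*s - 2)/(2*s + 2)
[6] close the feedback loop around [((G1+G2)*G3)/(1+((G1+G2)*G3)*G4)], (G5+(G6*G7)) = (-12*s^3 - 22*s^2 - 12*s - 2)/(6*s^4 - s^3 + 14*s^2 + 39*s + 14)
Step 6 gives the fully reduced T(s), with no common factor left to cancel. The denominator's leading coefficient is 6, so divide each of its coefficients by 6 to get the monic form.

Therefore the answer is s^4 - s^3/6 + 7*s^2/3 + 13*s/2 + 7/3.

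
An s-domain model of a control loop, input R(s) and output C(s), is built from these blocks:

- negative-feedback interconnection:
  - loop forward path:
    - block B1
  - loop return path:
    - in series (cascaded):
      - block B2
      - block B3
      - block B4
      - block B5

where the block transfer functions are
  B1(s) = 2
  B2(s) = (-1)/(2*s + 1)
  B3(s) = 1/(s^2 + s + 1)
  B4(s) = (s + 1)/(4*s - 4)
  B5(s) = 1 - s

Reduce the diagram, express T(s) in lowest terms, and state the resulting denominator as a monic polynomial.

Step 1 - reduce the series chain B2, B3, B4, B5 gives (s + 1)/(8*s^3 + 12*s^2 + 12*s + 4)
Step 2 - apply the feedback formula to B1, (B2*B3*B4*B5) gives (8*s^3 + 12*s^2 + 12*s + 4)/(4*s^3 + 6*s^2 + 7*s + 3)
No further cancellation is possible in the step-2 result, so that is T(s). Its denominator becomes monic after dividing by the leading coefficient 4.

Therefore the answer is s^3 + 3*s^2/2 + 7*s/4 + 3/4.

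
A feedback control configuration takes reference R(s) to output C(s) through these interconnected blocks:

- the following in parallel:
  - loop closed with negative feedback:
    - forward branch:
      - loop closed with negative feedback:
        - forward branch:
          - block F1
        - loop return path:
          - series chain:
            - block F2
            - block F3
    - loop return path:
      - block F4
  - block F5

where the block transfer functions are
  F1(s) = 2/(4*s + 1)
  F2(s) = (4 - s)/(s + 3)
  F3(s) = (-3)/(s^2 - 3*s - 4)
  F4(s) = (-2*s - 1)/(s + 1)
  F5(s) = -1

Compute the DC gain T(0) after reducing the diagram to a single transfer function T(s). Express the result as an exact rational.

Step 1 - multiply F2, F3 (series) = 3/(s^2 + 4*s + 3)
Step 2 - collapse the loop (F1 forward, (F2*F3) return) = (2*s^2 + 8*s + 6)/(4*s^3 + 17*s^2 + 16*s + 9)
Step 3 - close the feedback loop around [F1/(1+F1*(F2*F3))], F4 = (2*s^2 + 8*s + 6)/(4*s^3 + 13*s^2 + 2*s + 3)
Step 4 - combine [[F1/(1+F1*(F2*F3))]/(1+[F1/(1+F1*(F2*F3))]*F4)], F5 in parallel = (-4*s^3 - 11*s^2 + 6*s + 3)/(4*s^3 + 13*s^2 + 2*s + 3)
Step 4 gives the overall T(s). Then T(0) = 3/3 = 1.

Therefore the answer is 1.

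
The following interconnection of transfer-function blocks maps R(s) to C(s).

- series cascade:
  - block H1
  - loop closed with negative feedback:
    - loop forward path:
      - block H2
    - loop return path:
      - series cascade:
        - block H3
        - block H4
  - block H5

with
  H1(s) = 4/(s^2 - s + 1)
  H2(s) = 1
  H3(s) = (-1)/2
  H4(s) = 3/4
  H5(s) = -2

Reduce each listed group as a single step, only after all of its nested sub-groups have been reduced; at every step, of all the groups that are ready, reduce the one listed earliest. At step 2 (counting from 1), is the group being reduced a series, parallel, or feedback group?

Reducing step by step:

Step 1 - reduce the series chain H3, H4
Step 2 - apply the feedback formula to H2, (H3*H4)
Step 3 - combine H1, [H2/(1+H2*(H3*H4))], H5 in series
So the answer for step 2 is feedback.

Answer: feedback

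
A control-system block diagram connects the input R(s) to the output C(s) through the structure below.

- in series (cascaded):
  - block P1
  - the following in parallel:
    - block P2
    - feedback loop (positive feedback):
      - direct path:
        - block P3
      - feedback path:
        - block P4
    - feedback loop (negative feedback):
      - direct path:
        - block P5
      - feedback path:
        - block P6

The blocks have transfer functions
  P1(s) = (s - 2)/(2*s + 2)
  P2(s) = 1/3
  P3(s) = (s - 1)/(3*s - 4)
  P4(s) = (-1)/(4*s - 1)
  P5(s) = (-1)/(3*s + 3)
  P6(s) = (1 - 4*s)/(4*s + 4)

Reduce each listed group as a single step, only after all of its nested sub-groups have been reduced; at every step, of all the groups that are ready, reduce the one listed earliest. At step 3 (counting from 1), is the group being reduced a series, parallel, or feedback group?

1. apply the feedback formula to P3, P4
2. close the feedback loop around P5, P6
3. add P2, [P3/(1-P3*P4)], [P5/(1+P5*P6)] (parallel)
4. multiply P1, (P2+[P3/(1-P3*P4)]+[P5/(1+P5*P6)]) (series)
The group at step 3 is a parallel group.

Final answer: parallel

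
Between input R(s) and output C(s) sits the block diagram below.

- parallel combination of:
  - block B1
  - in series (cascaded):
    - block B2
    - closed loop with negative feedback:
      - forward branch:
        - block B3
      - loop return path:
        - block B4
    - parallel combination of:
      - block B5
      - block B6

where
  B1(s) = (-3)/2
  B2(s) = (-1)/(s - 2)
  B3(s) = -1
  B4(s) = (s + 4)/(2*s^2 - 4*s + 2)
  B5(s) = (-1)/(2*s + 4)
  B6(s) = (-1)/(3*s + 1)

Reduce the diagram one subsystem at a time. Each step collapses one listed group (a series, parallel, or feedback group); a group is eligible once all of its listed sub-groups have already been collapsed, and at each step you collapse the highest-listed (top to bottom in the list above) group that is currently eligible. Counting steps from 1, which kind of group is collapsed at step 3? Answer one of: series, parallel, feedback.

Step 1. apply the feedback formula to B3, B4
Step 2. parallel reduction of B5, B6
Step 3. cascade B2, [B3/(1+B3*B4)], (B5+B6)
Step 4. combine B1, (B2*[B3/(1+B3*B4)]*(B5+B6)) in parallel
So the answer for step 3 is series.

Answer: series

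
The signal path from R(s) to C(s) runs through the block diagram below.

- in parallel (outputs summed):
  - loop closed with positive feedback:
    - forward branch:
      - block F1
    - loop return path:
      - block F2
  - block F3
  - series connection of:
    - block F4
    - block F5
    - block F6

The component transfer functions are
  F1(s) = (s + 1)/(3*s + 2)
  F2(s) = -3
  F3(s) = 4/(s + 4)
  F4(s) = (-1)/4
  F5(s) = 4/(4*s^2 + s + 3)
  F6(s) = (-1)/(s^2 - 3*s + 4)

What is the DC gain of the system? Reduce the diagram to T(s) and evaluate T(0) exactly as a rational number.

Answer: 77/60

Working:
Step 1 - reduce the feedback loop with forward F1 and return F2 -> (s + 1)/(6*s + 5)
Step 2 - multiply F4, F5, F6 (series) -> 1/(4*s^4 - 11*s^3 + 16*s^2 - 5*s + 12)
Step 3 - combine [F1/(1-F1*F2)], F3, (F4*F5*F6) in parallel -> (4*s^6 + 105*s^5 - 207*s^4 + 195*s^3 + 257*s^2 + 257*s + 308)/(24*s^6 + 50*s^5 - 143*s^4 + 214*s^3 + 247*s^2 + 248*s + 240)
Evaluating the step-3 result (the overall T(s)) at s = 0 gives T(0) = 308/240 = 77/60.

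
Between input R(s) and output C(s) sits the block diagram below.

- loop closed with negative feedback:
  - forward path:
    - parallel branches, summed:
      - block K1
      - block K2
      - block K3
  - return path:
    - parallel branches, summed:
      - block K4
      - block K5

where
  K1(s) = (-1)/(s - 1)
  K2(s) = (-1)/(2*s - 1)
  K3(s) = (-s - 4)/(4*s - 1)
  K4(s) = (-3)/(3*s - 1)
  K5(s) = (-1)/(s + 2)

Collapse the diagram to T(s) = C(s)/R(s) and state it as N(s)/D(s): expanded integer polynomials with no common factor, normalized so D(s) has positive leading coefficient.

Answer: (-6*s^5 - 61*s^4 - 15*s^3 + 126*s^2 - 74*s + 12)/(24*s^5 + 10*s^4 + 47*s^3 + 13*s^2 - 93*s + 32)

Working:
1. add K1, K2, K3 (parallel) gives (-2*s^3 - 17*s^2 + 22*s - 6)/(8*s^3 - 14*s^2 + 7*s - 1)
2. combine K4, K5 in parallel gives (-6*s - 5)/(3*s^2 + 5*s - 2)
3. feedback reduction of (K1+K2+K3), (K4+K5); the result is T(s) itself (integer coefficients, no common factor, positive leading denominator coefficient)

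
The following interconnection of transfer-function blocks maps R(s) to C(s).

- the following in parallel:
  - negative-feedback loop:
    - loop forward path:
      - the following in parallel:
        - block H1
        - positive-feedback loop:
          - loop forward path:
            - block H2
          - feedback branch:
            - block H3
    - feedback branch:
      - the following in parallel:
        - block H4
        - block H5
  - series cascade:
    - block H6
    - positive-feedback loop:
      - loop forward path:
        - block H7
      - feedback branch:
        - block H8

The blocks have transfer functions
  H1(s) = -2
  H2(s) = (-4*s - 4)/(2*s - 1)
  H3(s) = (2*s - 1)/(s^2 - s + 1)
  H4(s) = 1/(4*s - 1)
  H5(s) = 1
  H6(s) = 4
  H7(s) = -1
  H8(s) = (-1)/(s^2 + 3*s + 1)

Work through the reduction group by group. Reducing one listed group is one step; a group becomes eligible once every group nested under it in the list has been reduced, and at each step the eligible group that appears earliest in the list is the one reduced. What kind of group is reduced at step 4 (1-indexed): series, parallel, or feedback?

The answer is feedback.

Reasoning:
1. reduce the feedback loop with forward H2 and return H3
2. reduce the parallel group H1, [H2/(1-H2*H3)]
3. combine H4, H5 in parallel
4. apply the feedback formula to (H1+[H2/(1-H2*H3)]), (H4+H5)
5. close the feedback loop around H7, H8
6. combine H6, [H7/(1-H7*H8)] in series
7. reduce the parallel group [(H1+[H2/(1-H2*H3)])/(1+(H1+[H2/(1-H2*H3)])*(H4+H5))], (H6*[H7/(1-H7*H8)])
So the answer for step 4 is feedback.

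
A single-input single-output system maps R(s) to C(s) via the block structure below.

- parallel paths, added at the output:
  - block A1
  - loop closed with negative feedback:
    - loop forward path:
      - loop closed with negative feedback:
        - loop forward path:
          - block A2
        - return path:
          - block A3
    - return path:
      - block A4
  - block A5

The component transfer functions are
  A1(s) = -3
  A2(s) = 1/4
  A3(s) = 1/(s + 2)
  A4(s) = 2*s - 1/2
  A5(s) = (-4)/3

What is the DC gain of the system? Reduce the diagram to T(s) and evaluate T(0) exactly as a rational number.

Answer: -49/12

Working:
[1] feedback reduction of A2, A3 gives (s + 2)/(4*s + 9)
[2] feedback reduction of [A2/(1+A2*A3)], A4 gives (2*s + 4)/(4*s^2 + 15*s + 16)
[3] sum the parallel branches A1, [[A2/(1+A2*A3)]/(1+[A2/(1+A2*A3)]*A4)], A5 gives (-52*s^2 - 189*s - 196)/(12*s^2 + 45*s + 48)
That last expression is T(s); at s = 0 only the constant terms survive, so T(0) = -196/48 = -49/12.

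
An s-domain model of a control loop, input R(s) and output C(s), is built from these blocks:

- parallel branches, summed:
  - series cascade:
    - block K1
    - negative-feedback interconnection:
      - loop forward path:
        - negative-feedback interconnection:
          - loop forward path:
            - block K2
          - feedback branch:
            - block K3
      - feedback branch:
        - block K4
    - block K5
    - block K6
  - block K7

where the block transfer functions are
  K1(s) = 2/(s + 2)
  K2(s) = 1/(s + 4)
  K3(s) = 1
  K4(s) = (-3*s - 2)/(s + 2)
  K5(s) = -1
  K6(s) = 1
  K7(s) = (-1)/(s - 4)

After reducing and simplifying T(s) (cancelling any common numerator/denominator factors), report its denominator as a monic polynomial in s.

Reducing step by step:

Step 1. close the feedback loop around K2, K3 gives 1/(s + 5)
Step 2. close the feedback loop around [K2/(1+K2*K3)], K4 gives (s + 2)/(s^2 + 4*s + 8)
Step 3. multiply K1, [[K2/(1+K2*K3)]/(1+[K2/(1+K2*K3)]*K4)], K5, K6 (series) gives (-2)/(s^2 + 4*s + 8)
Step 4. sum the parallel branches (K1*[[K2/(1+K2*K3)]/(1+[K2/(1+K2*K3)]*K4)]*K5*K6), K7 gives (-s^2 - 6*s)/(s^3 - 8*s - 32)
That last expression is T(s), already simplified, and its denominator is already monic.

Answer: s^3 - 8*s - 32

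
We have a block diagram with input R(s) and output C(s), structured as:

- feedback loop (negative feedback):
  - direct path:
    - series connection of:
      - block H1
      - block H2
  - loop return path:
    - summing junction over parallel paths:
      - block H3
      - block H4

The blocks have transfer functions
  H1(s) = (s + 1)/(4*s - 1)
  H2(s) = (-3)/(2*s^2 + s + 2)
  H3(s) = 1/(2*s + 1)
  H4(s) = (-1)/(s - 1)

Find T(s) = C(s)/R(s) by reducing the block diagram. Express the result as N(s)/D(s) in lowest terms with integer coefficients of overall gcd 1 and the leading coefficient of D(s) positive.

The answer is (-6*s^3 - 3*s^2 + 6*s + 3)/(16*s^5 - 4*s^4 + 4*s^3 - 10*s^2 + 4*s + 8).

Reasoning:
(1) combine H1, H2 in series; result (-3*s - 3)/(8*s^3 + 2*s^2 + 7*s - 2)
(2) reduce the parallel group H3, H4; result (-s - 2)/(2*s^2 - s - 1)
(3) reduce the feedback loop with forward (H1*H2) and return (H3+H4); the result is T(s) itself (integer coefficients, no common factor, positive leading denominator coefficient)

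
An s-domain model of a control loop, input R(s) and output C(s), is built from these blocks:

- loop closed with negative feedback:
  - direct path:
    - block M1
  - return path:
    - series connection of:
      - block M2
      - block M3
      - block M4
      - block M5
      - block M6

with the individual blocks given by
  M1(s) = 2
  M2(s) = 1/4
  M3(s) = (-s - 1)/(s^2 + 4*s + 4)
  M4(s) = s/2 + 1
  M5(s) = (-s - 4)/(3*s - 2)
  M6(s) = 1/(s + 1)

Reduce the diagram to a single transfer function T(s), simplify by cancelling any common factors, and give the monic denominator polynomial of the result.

Step 1: multiply M2, M3, M4, M5, M6 (series) -> (s + 4)/(24*s^2 + 32*s - 32)
Step 2: reduce the feedback loop with forward M1 and return (M2*M3*M4*M5*M6) -> (24*s^2 + 32*s - 32)/(12*s^2 + 17*s - 12)
That last expression is T(s), already simplified. Scaling its denominator by 1/12 (the reciprocal of the leading coefficient) yields the monic denominator.

Hence the answer: s^2 + 17*s/12 - 1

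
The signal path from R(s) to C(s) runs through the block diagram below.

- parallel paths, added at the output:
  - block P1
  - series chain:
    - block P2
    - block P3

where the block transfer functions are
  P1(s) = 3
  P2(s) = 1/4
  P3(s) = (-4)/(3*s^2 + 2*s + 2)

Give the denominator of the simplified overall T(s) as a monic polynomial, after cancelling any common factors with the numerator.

The answer is s^2 + 2*s/3 + 2/3.

Reasoning:
Step 1 - combine P2, P3 in series gives (-1)/(3*s^2 + 2*s + 2)
Step 2 - reduce the parallel group P1, (P2*P3) gives (9*s^2 + 6*s + 5)/(3*s^2 + 2*s + 2)
Step 2 gives the fully reduced T(s), with no common factor left to cancel. The denominator's leading coefficient is 3, so divide each of its coefficients by 3 to get the monic form.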